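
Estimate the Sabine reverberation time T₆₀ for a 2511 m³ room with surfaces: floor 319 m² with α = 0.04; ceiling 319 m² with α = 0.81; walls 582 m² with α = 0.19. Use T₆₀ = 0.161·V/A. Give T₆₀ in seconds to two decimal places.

1.06 s

Summing Sᵢαᵢ: 319·0.04 + 319·0.81 + 582·0.19 = 381.73 m².
T₆₀ = 0.161·V/A = 0.161·2511/381.73 = 1.059 s.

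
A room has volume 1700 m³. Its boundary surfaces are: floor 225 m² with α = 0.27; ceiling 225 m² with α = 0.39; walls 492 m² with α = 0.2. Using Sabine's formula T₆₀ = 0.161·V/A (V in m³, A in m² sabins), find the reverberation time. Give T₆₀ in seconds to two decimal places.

Total absorption A = 225·0.27 + 225·0.39 + 492·0.2 = 246.90 m² sabins.
T₆₀ = 0.161·V/A = 0.161·1700/246.90 = 1.109 s.

1.11 s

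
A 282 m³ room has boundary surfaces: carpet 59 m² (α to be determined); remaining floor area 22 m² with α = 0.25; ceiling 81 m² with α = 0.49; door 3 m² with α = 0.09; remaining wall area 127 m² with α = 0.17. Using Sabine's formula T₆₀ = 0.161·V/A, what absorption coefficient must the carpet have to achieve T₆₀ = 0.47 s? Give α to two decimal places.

0.50

From T₆₀ = 0.161·V/A, the target T₆₀ = 0.47 s needs A = 0.161·282/0.47 = 96.60 m².
Absorption from the other surfaces = 22·0.25 + 81·0.49 + 3·0.09 + 127·0.17 = 67.05 m², so the carpet must supply 29.55 m² over 59 m².
α = 29.55/59 = 0.501.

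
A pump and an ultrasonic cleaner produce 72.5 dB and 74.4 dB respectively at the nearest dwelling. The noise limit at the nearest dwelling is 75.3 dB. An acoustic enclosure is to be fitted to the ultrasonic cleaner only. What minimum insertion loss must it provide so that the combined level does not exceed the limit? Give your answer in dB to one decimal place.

2.3 dB

The untreated sources together contribute 10^(72.5/10) = 1.778e+07, i.e. 72.50 dB.
To meet 75.3 dB overall, the treated ultrasonic cleaner may contribute at most 10^(75.3/10) − 1.778e+07 = 1.610e+07, i.e. 72.07 dB.
Required insertion loss = 74.4 − 72.07 = 2.33 dB.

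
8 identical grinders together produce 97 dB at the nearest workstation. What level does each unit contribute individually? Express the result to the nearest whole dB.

For N identical incoherent sources L_total = L₁ + 10·log₁₀ N, so L₁ = 97 − 10·log₁₀(8) = 97 − 9.031.

88 dB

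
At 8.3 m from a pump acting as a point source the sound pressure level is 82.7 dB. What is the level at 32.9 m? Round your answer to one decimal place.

Point-source attenuation: ΔL = 20·log₁₀(r₂/r₁) = 20·log₁₀(32.9/8.3) = 11.962 dB.
L₂ = 82.7 − 20·log₁₀(32.9/8.3) = 82.7 − 11.962 = 70.74 dB.

70.7 dB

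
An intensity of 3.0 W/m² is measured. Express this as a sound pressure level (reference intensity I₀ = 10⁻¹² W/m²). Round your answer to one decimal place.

124.8 dB

I/I₀ = 3.0/10⁻¹² = 3.0×10^12, and L = 10·log₁₀(I/I₀).
L = 10·(0.4771 + 12) = 124.77 dB.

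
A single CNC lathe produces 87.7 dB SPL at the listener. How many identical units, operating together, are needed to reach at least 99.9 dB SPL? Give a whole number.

The shortfall is 99.9 − 87.7 = 12.2 dB, and N units add 10·log₁₀ N, so need 10·log₁₀ N ≥ 12.2.
N ≥ 10^(12.2/10) = 16.596, so N = 17.

17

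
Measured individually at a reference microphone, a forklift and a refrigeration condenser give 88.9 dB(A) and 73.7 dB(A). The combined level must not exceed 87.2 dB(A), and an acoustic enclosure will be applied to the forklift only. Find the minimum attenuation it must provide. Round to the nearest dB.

Everything except the forklift sums to 10^(73.7/10) = 2.344e+07 in linear terms, 73.70 dB(A).
To meet 87.2 dB(A) overall, the treated forklift may contribute at most 10^(87.2/10) − 2.344e+07 = 5.014e+08, i.e. 87.00 dB(A).
So the forklift must be reduced from 88.9 to 87.00 dB(A): IL = 1.90 dB.

2 dB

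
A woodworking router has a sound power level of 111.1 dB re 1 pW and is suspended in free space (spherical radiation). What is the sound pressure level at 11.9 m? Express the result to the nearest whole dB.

79 dB

L_p = L_w − 10·log₁₀(4π·r²) with r = 11.9 m.
4π·r² = 1780 m², 10·log₁₀ of that is 32.503 dB.
L_p = 111.1 − 32.503 = 78.60 dB.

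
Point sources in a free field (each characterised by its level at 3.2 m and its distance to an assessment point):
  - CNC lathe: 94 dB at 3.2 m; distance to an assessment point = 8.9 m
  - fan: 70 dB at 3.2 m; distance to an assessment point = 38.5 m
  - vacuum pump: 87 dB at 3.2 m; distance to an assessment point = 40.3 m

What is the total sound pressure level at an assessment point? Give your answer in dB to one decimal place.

Propagate each source to the receiver with L = L_ref − 20·log₁₀(r/r_ref), then add intensities.
CNC lathe: 94 − 20·log₁₀(8.9/3.2) = 94 − 8.88 = 85.12 dB.
fan: 70 − 20·log₁₀(38.5/3.2) = 70 − 21.61 = 48.39 dB.
vacuum pump: 87 − 20·log₁₀(40.3/3.2) = 87 − 22.00 = 65.00 dB.
Σ 10^(L/10) = 3.280e+08 → L_total = 10·log₁₀(3.280e+08) = 85.16 dB.

85.2 dB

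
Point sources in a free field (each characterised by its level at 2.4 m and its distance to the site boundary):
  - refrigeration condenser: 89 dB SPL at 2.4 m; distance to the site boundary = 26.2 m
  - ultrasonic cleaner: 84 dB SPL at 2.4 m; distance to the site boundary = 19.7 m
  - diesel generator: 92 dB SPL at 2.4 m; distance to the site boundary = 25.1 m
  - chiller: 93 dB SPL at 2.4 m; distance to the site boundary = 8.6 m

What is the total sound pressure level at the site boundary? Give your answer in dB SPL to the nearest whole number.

83 dB SPL

Apply inverse-square spreading to bring every level to the receiver, then sum 10^(L/10).
refrigeration condenser: 89 − 20·log₁₀(26.2/2.4) = 89 − 20.76 = 68.24 dB SPL.
ultrasonic cleaner: 84 − 20·log₁₀(19.7/2.4) = 84 − 18.29 = 65.71 dB SPL.
diesel generator: 92 − 20·log₁₀(25.1/2.4) = 92 − 20.39 = 71.61 dB SPL.
chiller: 93 − 20·log₁₀(8.6/2.4) = 93 − 11.09 = 81.91 dB SPL.
Σ 10^(L/10) = 1.803e+08 → L_total = 10·log₁₀(1.803e+08) = 82.56 dB SPL.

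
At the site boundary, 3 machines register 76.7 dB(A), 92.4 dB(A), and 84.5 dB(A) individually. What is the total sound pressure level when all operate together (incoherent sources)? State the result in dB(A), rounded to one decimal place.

Incoherent sources combine by intensity addition: L_total = 10·log₁₀(Σ 10^(L_i/10)).
Σ 10^(L/10) = 10^(76.7/10) + 10^(92.4/10) + 10^(84.5/10) = 2.066e+09.
L_total = 10·log₁₀(2.066e+09) = 93.15 dB(A).

93.2 dB(A)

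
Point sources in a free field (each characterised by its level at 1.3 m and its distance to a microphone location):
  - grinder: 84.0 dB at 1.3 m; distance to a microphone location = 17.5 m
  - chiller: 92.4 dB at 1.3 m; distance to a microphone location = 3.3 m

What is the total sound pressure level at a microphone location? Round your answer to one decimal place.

First find each source's level at the receiver (point-source: −20·log₁₀(r/r_ref)), then combine on an intensity basis.
grinder: 84.0 − 20·log₁₀(17.5/1.3) = 84.0 − 22.58 = 61.42 dB.
chiller: 92.4 − 20·log₁₀(3.3/1.3) = 92.4 − 8.09 = 84.31 dB.
Σ 10^(L/10) = 2.711e+08 → L_total = 10·log₁₀(2.711e+08) = 84.33 dB.

84.3 dB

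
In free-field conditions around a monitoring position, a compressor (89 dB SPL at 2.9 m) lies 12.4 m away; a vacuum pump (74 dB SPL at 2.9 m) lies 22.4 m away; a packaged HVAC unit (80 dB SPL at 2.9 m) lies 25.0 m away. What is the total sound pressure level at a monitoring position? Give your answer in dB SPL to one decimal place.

76.6 dB SPL

First find each source's level at the receiver (point-source: −20·log₁₀(r/r_ref)), then combine on an intensity basis.
compressor: 89 − 20·log₁₀(12.4/2.9) = 89 − 12.62 = 76.38 dB SPL.
vacuum pump: 74 − 20·log₁₀(22.4/2.9) = 74 − 17.76 = 56.24 dB SPL.
packaged HVAC unit: 80 − 20·log₁₀(25.0/2.9) = 80 − 18.71 = 61.29 dB SPL.
Σ 10^(L/10) = 4.521e+07 → L_total = 10·log₁₀(4.521e+07) = 76.55 dB SPL.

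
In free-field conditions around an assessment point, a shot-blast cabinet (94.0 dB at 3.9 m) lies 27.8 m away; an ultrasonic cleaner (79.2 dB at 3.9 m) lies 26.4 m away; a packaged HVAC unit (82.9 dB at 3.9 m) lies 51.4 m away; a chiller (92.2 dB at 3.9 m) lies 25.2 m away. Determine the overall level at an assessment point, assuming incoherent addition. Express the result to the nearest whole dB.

Propagate each source to the receiver with L = L_ref − 20·log₁₀(r/r_ref), then add intensities.
shot-blast cabinet: 94.0 − 20·log₁₀(27.8/3.9) = 94.0 − 17.06 = 76.94 dB.
ultrasonic cleaner: 79.2 − 20·log₁₀(26.4/3.9) = 79.2 − 16.61 = 62.59 dB.
packaged HVAC unit: 82.9 − 20·log₁₀(51.4/3.9) = 82.9 − 22.40 = 60.50 dB.
chiller: 92.2 − 20·log₁₀(25.2/3.9) = 92.2 − 16.21 = 75.99 dB.
Σ 10^(L/10) = 9.212e+07 → L_total = 10·log₁₀(9.212e+07) = 79.64 dB.

80 dB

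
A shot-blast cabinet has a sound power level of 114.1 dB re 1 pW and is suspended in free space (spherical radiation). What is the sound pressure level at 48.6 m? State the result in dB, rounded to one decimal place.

69.4 dB

Free-field spherical radiation: L_p = L_w − 10·log₁₀(4π·r²), r = 48.6 m.
4π·r² = 2.968e+04 m², 10·log₁₀ of that is 44.725 dB.
L_p = 114.1 − 44.725 = 69.38 dB.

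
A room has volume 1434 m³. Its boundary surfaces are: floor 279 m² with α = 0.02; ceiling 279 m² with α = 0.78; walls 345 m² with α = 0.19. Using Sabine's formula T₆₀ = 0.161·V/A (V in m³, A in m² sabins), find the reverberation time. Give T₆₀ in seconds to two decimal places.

0.80 s

A = Σ Sᵢαᵢ = 279·0.02 + 279·0.78 + 345·0.19 = 288.75 m².
T₆₀ = 0.161·V/A = 0.161·1434/288.75 = 0.800 s.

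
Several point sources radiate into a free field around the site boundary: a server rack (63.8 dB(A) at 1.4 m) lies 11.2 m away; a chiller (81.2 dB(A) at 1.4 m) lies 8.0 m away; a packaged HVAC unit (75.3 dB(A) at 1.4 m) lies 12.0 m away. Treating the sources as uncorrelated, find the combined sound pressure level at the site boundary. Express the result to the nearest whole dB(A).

67 dB(A)

First find each source's level at the receiver (point-source: −20·log₁₀(r/r_ref)), then combine on an intensity basis.
server rack: 63.8 − 20·log₁₀(11.2/1.4) = 63.8 − 18.06 = 45.74 dB(A).
chiller: 81.2 − 20·log₁₀(8.0/1.4) = 81.2 − 15.14 = 66.06 dB(A).
packaged HVAC unit: 75.3 − 20·log₁₀(12.0/1.4) = 75.3 − 18.66 = 56.64 dB(A).
Σ 10^(L/10) = 4.536e+06 → L_total = 10·log₁₀(4.536e+06) = 66.57 dB(A).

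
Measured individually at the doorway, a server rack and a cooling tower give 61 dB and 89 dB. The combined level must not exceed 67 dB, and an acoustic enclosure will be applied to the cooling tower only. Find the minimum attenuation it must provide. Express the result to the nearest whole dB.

23 dB

The untreated sources together contribute 10^(61/10) = 1.259e+06, i.e. 61.00 dB.
To meet 67 dB overall, the treated cooling tower may contribute at most 10^(67/10) − 1.259e+06 = 3.753e+06, i.e. 65.74 dB.
Required insertion loss = 89 − 65.74 = 23.26 dB.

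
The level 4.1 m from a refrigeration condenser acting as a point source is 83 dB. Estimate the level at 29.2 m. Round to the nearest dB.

For a point source, L₂ = L₁ − 20·log₁₀(r₂/r₁).
L₂ = 83 − 20·log₁₀(29.2/4.1) = 83 − 17.052 = 65.95 dB.

66 dB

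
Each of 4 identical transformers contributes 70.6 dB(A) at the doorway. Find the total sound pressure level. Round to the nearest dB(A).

L_total = L₁ + 10·log₁₀ N for N identical incoherent sources.
L_total = 70.6 + 10·log₁₀(4) = 70.6 + 6.021 = 76.62 dB(A).

77 dB(A)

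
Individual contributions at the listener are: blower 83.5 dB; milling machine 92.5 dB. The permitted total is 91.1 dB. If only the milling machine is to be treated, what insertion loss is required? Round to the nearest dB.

2 dB

Everything except the milling machine sums to 10^(83.5/10) = 2.239e+08 in linear terms, 83.50 dB.
The limit corresponds to 10^(91.1/10) = 1.288e+09; subtracting the fixed part leaves 1.064e+09 for the milling machine, i.e. 90.27 dB.
So the milling machine must be reduced from 92.5 to 90.27 dB: IL = 2.23 dB.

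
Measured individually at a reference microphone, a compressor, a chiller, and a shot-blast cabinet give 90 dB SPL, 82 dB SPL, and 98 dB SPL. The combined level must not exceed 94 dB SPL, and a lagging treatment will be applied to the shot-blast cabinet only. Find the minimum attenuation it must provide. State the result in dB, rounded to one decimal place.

Everything except the shot-blast cabinet sums to 10^(90/10) + 10^(82/10) = 1.158e+09 in linear terms, 90.64 dB SPL.
To meet 94 dB SPL overall, the treated shot-blast cabinet may contribute at most 10^(94/10) − 1.158e+09 = 1.353e+09, i.e. 91.31 dB SPL.
Required insertion loss = 98 − 91.31 = 6.69 dB.

6.7 dB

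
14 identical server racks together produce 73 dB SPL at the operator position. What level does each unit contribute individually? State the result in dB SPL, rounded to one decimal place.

61.5 dB SPL

For N identical incoherent sources L_total = L₁ + 10·log₁₀ N, so L₁ = 73 − 10·log₁₀(14) = 73 − 11.461.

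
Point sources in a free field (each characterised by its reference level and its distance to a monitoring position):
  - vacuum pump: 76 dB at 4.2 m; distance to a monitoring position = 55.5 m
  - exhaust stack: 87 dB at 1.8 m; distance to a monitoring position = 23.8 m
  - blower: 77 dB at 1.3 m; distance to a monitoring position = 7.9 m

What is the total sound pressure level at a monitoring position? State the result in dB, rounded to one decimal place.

66.5 dB

First find each source's level at the receiver (point-source: −20·log₁₀(r/r_ref)), then combine on an intensity basis.
vacuum pump: 76 − 20·log₁₀(55.5/4.2) = 76 − 22.42 = 53.58 dB.
exhaust stack: 87 − 20·log₁₀(23.8/1.8) = 87 − 22.43 = 64.57 dB.
blower: 77 − 20·log₁₀(7.9/1.3) = 77 − 15.67 = 61.33 dB.
Σ 10^(L/10) = 4.452e+06 → L_total = 10·log₁₀(4.452e+06) = 66.49 dB.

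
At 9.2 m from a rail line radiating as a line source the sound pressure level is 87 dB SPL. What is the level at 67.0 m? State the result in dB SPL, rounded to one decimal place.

Line-source attenuation: ΔL = 10·log₁₀(r₂/r₁) = 10·log₁₀(67.0/9.2) = 8.623 dB.
L₂ = 87 − 10·log₁₀(67.0/9.2) = 87 − 8.623 = 78.38 dB SPL.

78.4 dB SPL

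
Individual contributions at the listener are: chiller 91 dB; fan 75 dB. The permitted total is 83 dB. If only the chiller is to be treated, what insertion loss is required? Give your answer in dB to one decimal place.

The untreated sources together contribute 10^(75/10) = 3.162e+07, i.e. 75.00 dB.
The limit corresponds to 10^(83/10) = 1.995e+08; subtracting the fixed part leaves 1.679e+08 for the chiller, i.e. 82.25 dB.
So the chiller must be reduced from 91 to 82.25 dB: IL = 8.75 dB.

8.7 dB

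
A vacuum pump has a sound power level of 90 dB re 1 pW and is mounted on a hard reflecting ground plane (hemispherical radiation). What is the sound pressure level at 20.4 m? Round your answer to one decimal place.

L_p = L_w − 10·log₁₀(2π·r²) with r = 20.4 m.
2π·r² = 2615 m², 10·log₁₀ of that is 34.174 dB.
L_p = 90 − 34.174 = 55.83 dB.

55.8 dB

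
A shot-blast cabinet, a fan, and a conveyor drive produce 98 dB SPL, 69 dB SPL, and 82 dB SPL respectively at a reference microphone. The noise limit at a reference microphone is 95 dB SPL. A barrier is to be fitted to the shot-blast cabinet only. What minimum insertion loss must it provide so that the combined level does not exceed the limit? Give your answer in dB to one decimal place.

3.2 dB

Fixed contribution from the other sources: Σ 10^(L/10) = 10^(69/10) + 10^(82/10) = 1.664e+08 (82.21 dB SPL).
To meet 95 dB SPL overall, the treated shot-blast cabinet may contribute at most 10^(95/10) − 1.664e+08 = 2.996e+09, i.e. 94.77 dB SPL.
So the shot-blast cabinet must be reduced from 98 to 94.77 dB SPL: IL = 3.23 dB.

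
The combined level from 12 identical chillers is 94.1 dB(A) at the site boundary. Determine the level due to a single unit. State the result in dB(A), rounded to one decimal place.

83.3 dB(A)

12 equal contributions raise the level by 10·log₁₀ 12 = 10.792 dB, so each unit alone gives 94.1 − 10.792.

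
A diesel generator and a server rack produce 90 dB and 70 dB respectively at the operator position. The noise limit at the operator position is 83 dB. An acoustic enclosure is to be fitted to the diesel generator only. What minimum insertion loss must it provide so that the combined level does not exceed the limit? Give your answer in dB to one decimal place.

7.2 dB

Fixed contribution from the other source: Σ 10^(L/10) = 10^(70/10) = 1.000e+07 (70.00 dB).
The limit corresponds to 10^(83/10) = 1.995e+08; subtracting the fixed part leaves 1.895e+08 for the diesel generator, i.e. 82.78 dB.
Required insertion loss = 90 − 82.78 = 7.22 dB.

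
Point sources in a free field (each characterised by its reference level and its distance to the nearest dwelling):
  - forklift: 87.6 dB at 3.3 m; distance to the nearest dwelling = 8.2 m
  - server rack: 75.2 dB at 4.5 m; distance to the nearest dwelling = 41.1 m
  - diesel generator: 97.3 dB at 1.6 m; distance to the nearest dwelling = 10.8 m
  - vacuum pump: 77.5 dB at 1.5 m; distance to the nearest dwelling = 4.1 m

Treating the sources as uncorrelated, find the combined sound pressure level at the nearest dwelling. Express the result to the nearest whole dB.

Propagate each source to the receiver with L = L_ref − 20·log₁₀(r/r_ref), then add intensities.
forklift: 87.6 − 20·log₁₀(8.2/3.3) = 87.6 − 7.91 = 79.69 dB.
server rack: 75.2 − 20·log₁₀(41.1/4.5) = 75.2 − 19.21 = 55.99 dB.
diesel generator: 97.3 − 20·log₁₀(10.8/1.6) = 97.3 − 16.59 = 80.71 dB.
vacuum pump: 77.5 − 20·log₁₀(4.1/1.5) = 77.5 − 8.73 = 68.77 dB.
Σ 10^(L/10) = 2.190e+08 → L_total = 10·log₁₀(2.190e+08) = 83.40 dB.

83 dB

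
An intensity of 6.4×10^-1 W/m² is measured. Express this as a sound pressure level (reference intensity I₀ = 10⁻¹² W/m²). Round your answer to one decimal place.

118.1 dB

I/I₀ = 6.4×10^-1/10⁻¹² = 6.4×10^11, and L = 10·log₁₀(I/I₀).
L = 10·(0.8062 + 11) = 118.06 dB.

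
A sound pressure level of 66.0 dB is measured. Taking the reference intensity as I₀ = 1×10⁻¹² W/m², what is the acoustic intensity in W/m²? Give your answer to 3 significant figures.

3.98e-06 W/m²

L = 10·log₁₀(I/I₀) ⇒ I = I₀·10^(L/10) = 10⁻¹² × 10^6.60.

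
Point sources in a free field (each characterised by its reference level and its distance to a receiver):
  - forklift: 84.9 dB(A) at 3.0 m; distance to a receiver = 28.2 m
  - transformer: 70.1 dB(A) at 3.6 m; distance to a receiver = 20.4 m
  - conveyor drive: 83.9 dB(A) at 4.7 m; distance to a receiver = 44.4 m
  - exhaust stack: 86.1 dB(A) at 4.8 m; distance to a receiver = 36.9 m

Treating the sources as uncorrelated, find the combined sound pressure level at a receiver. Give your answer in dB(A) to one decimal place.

First find each source's level at the receiver (point-source: −20·log₁₀(r/r_ref)), then combine on an intensity basis.
forklift: 84.9 − 20·log₁₀(28.2/3.0) = 84.9 − 19.46 = 65.44 dB(A).
transformer: 70.1 − 20·log₁₀(20.4/3.6) = 70.1 − 15.07 = 55.03 dB(A).
conveyor drive: 83.9 − 20·log₁₀(44.4/4.7) = 83.9 − 19.51 = 64.39 dB(A).
exhaust stack: 86.1 − 20·log₁₀(36.9/4.8) = 86.1 − 17.72 = 68.38 dB(A).
Σ 10^(L/10) = 1.346e+07 → L_total = 10·log₁₀(1.346e+07) = 71.29 dB(A).

71.3 dB(A)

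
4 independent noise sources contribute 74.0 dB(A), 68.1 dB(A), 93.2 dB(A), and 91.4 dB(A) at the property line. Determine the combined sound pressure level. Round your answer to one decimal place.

95.4 dB(A)

For uncorrelated sources the intensities add, so convert each level to linear form, sum, and take 10·log₁₀ of the total.
Σ 10^(L/10) = 10^(74.0/10) + 10^(68.1/10) + 10^(93.2/10) + 10^(91.4/10) = 3.501e+09.
L_total = 10·log₁₀(3.501e+09) = 95.44 dB(A).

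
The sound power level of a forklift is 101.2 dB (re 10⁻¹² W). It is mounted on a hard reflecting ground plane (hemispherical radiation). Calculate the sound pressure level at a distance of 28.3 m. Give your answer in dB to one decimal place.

64.2 dB

Free-field hemispherical radiation: L_p = L_w − 10·log₁₀(2π·r²), r = 28.3 m.
2π·r² = 5032 m², 10·log₁₀ of that is 37.018 dB.
L_p = 101.2 − 37.018 = 64.18 dB.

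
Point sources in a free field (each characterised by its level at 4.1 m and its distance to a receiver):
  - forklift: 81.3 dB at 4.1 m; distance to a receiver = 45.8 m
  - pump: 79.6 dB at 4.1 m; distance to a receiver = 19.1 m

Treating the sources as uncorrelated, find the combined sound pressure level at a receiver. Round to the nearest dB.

First find each source's level at the receiver (point-source: −20·log₁₀(r/r_ref)), then combine on an intensity basis.
forklift: 81.3 − 20·log₁₀(45.8/4.1) = 81.3 − 20.96 = 60.34 dB.
pump: 79.6 − 20·log₁₀(19.1/4.1) = 79.6 − 13.36 = 66.24 dB.
Σ 10^(L/10) = 5.283e+06 → L_total = 10·log₁₀(5.283e+06) = 67.23 dB.

67 dB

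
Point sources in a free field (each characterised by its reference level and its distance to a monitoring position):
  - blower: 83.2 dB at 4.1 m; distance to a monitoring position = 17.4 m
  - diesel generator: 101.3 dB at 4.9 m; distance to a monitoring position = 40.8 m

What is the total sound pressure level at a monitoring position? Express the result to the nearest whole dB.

Apply inverse-square spreading to bring every level to the receiver, then sum 10^(L/10).
blower: 83.2 − 20·log₁₀(17.4/4.1) = 83.2 − 12.56 = 70.64 dB.
diesel generator: 101.3 − 20·log₁₀(40.8/4.9) = 101.3 − 18.41 = 82.89 dB.
Σ 10^(L/10) = 2.062e+08 → L_total = 10·log₁₀(2.062e+08) = 83.14 dB.

83 dB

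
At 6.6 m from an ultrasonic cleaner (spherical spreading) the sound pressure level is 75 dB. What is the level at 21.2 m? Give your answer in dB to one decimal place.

For a point source, L₂ = L₁ − 20·log₁₀(r₂/r₁).
L₂ = 75 − 20·log₁₀(21.2/6.6) = 75 − 10.136 = 64.86 dB.

64.9 dB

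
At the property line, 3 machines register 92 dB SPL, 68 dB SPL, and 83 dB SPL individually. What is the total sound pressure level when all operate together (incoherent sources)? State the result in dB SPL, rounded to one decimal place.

For uncorrelated sources the intensities add, so convert each level to linear form, sum, and take 10·log₁₀ of the total.
Σ 10^(L/10) = 10^(92/10) + 10^(68/10) + 10^(83/10) = 1.791e+09.
L_total = 10·log₁₀(1.791e+09) = 92.53 dB SPL.

92.5 dB SPL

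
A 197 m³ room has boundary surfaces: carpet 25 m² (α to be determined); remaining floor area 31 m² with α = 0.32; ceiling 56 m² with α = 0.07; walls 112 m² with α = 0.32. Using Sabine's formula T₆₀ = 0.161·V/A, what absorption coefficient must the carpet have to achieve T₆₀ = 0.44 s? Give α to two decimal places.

0.90

A = 0.161·V/T₆₀ = 0.161·197/0.44 = 72.08 m² sabins.
Absorption from the other surfaces = 31·0.32 + 56·0.07 + 112·0.32 = 49.68 m², so the carpet must supply 22.40 m² over 25 m².
α = 22.40/25 = 0.896.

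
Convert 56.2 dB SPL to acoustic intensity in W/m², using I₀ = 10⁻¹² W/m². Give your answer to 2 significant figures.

4.2e-07 W/m²

I/I₀ = 10^(56.2/10) = 4.169e+05, so I = 4.169e+05 × 10⁻¹² W/m².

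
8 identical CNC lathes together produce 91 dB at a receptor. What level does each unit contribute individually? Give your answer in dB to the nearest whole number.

82 dB

For N identical incoherent sources L_total = L₁ + 10·log₁₀ N, so L₁ = 91 − 10·log₁₀(8) = 91 − 9.031.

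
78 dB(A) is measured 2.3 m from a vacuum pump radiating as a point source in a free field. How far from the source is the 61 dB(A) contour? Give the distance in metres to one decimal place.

16.3 m

For a point source L₁ − L₂ = 20·log₁₀(r₂/r₁), so r₂ = r₁·10^((L₁−L₂)/20).
r₂ = 2.3·10^((78−61)/20) = 2.3·10^(17.0/20) = 16.28 m.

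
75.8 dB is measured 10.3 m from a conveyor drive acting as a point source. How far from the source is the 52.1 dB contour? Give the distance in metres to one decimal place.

The 23.7 dB drop corresponds to a distance ratio of 10^(23.7/20) for a point source.
r₂ = 10.3·10^((75.8−52.1)/20) = 10.3·10^(23.7/20) = 157.70 m.

157.7 m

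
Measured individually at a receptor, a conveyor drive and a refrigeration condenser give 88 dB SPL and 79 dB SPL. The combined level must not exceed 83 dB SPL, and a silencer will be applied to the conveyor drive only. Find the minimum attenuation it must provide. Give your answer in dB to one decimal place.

The untreated sources together contribute 10^(79/10) = 7.943e+07, i.e. 79.00 dB SPL.
The limit corresponds to 10^(83/10) = 1.995e+08; subtracting the fixed part leaves 1.201e+08 for the conveyor drive, i.e. 80.80 dB SPL.
Required insertion loss = 88 − 80.80 = 7.20 dB.

7.2 dB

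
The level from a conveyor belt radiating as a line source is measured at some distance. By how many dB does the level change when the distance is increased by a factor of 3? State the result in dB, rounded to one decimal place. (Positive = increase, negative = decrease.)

A line source loses 3 dB per doubling of distance; generally ΔL = −10·log₁₀(r₂/r₁).
ΔL = −10·log₁₀(3) = -4.77 dB.

-4.8 dB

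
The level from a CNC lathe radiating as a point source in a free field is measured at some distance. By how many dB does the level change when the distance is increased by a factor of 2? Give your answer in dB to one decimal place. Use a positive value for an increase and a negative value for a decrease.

-6.0 dB

With spherical spreading the level changes by −20·log₁₀(r₂/r₁).
ΔL = −20·log₁₀(2) = -6.02 dB.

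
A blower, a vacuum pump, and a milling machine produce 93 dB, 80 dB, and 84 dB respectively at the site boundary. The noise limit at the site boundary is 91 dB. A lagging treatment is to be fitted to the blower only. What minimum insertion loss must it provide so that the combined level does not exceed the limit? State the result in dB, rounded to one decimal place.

Everything except the blower sums to 10^(80/10) + 10^(84/10) = 3.512e+08 in linear terms, 85.46 dB.
The limit corresponds to 10^(91/10) = 1.259e+09; subtracting the fixed part leaves 9.077e+08 for the blower, i.e. 89.58 dB.
So the blower must be reduced from 93 to 89.58 dB: IL = 3.42 dB.

3.4 dB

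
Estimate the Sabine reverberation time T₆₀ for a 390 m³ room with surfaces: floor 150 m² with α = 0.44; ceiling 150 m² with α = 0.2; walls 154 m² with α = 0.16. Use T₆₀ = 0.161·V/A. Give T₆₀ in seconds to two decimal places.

0.52 s

Total absorption A = 150·0.44 + 150·0.2 + 154·0.16 = 120.64 m² sabins.
T₆₀ = 0.161·V/A = 0.161·390/120.64 = 0.520 s.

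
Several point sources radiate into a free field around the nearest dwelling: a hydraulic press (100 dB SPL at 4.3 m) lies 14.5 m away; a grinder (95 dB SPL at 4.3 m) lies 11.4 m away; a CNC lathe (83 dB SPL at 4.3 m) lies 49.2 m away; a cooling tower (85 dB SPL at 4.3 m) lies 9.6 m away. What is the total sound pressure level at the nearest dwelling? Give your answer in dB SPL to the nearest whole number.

91 dB SPL

First find each source's level at the receiver (point-source: −20·log₁₀(r/r_ref)), then combine on an intensity basis.
hydraulic press: 100 − 20·log₁₀(14.5/4.3) = 100 − 10.56 = 89.44 dB SPL.
grinder: 95 − 20·log₁₀(11.4/4.3) = 95 − 8.47 = 86.53 dB SPL.
CNC lathe: 83 − 20·log₁₀(49.2/4.3) = 83 − 21.17 = 61.83 dB SPL.
cooling tower: 85 − 20·log₁₀(9.6/4.3) = 85 − 6.98 = 78.02 dB SPL.
Σ 10^(L/10) = 1.394e+09 → L_total = 10·log₁₀(1.394e+09) = 91.44 dB SPL.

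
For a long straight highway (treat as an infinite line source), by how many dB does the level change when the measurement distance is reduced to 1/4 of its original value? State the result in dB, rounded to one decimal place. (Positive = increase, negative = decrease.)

+6.0 dB

A line source loses 3 dB per doubling of distance; generally ΔL = −10·log₁₀(r₂/r₁).
ΔL = −10·log₁₀(0.25) = +6.02 dB.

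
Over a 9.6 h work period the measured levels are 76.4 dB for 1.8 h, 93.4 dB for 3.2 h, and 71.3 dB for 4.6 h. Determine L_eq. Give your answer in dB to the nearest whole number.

89 dB

L_eq = 10·log₁₀[(1/T)·Σ tᵢ·10^(Lᵢ/10)] with T = 9.6 h.
Σ tᵢ·10^(Lᵢ/10) = 1.8·10^(76.4/10) + 3.2·10^(93.4/10) + 4.6·10^(71.3/10) = 7.141e+09.
L_eq = 10·log₁₀(7.141e+09/9.6) = 88.72 dB.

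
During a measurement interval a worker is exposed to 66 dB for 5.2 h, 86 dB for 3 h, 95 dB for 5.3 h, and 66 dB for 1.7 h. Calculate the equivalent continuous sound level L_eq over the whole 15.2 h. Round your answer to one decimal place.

90.7 dB

L_eq = 10·log₁₀[(1/T)·Σ tᵢ·10^(Lᵢ/10)] with T = 15.2 h.
Σ tᵢ·10^(Lᵢ/10) = 5.2·10^(66/10) + 3·10^(86/10) + 5.3·10^(95/10) + 1.7·10^(66/10) = 1.798e+10.
L_eq = 10·log₁₀(1.798e+10/15.2) = 90.73 dB.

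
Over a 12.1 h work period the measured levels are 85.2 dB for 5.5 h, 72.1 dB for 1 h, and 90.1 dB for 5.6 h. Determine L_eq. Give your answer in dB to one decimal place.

88.0 dB

L_eq = 10·log₁₀[(1/T)·Σ tᵢ·10^(Lᵢ/10)] with T = 12.1 h.
Σ tᵢ·10^(Lᵢ/10) = 5.5·10^(85.2/10) + 1·10^(72.1/10) + 5.6·10^(90.1/10) = 7.568e+09.
L_eq = 10·log₁₀(7.568e+09/12.1) = 87.96 dB.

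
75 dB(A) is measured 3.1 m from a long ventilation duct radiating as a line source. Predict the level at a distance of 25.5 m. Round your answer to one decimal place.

65.8 dB(A)

Cylindrical spreading from a line source gives a 10·log₁₀(r₂/r₁) drop.
L₂ = 75 − 10·log₁₀(25.5/3.1) = 75 − 9.152 = 65.85 dB(A).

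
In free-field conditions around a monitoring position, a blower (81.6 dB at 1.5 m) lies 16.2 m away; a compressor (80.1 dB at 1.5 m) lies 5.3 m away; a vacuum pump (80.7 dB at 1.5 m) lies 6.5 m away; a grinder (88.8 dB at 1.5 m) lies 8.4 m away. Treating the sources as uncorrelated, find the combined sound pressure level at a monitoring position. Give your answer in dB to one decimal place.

Propagate each source to the receiver with L = L_ref − 20·log₁₀(r/r_ref), then add intensities.
blower: 81.6 − 20·log₁₀(16.2/1.5) = 81.6 − 20.67 = 60.93 dB.
compressor: 80.1 − 20·log₁₀(5.3/1.5) = 80.1 − 10.96 = 69.14 dB.
vacuum pump: 80.7 − 20·log₁₀(6.5/1.5) = 80.7 − 12.74 = 67.96 dB.
grinder: 88.8 − 20·log₁₀(8.4/1.5) = 88.8 − 14.96 = 73.84 dB.
Σ 10^(L/10) = 3.988e+07 → L_total = 10·log₁₀(3.988e+07) = 76.01 dB.

76.0 dB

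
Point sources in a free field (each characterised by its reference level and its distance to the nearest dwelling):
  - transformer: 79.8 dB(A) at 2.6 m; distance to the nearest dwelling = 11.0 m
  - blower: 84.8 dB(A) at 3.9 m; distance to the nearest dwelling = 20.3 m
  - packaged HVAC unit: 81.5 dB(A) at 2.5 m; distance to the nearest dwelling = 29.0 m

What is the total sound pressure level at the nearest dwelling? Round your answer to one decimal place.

72.4 dB(A)

First find each source's level at the receiver (point-source: −20·log₁₀(r/r_ref)), then combine on an intensity basis.
transformer: 79.8 − 20·log₁₀(11.0/2.6) = 79.8 − 12.53 = 67.27 dB(A).
blower: 84.8 − 20·log₁₀(20.3/3.9) = 84.8 − 14.33 = 70.47 dB(A).
packaged HVAC unit: 81.5 − 20·log₁₀(29.0/2.5) = 81.5 − 21.29 = 60.21 dB(A).
Σ 10^(L/10) = 1.753e+07 → L_total = 10·log₁₀(1.753e+07) = 72.44 dB(A).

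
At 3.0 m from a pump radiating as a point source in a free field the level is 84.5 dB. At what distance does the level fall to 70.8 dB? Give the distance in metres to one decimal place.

14.5 m

Point-source spreading drops the level by 20·log₁₀(r₂/r₁); inverting, r₂/r₁ = 10^(ΔL/20).
r₂ = 3.0·10^((84.5−70.8)/20) = 3.0·10^(13.7/20) = 14.53 m.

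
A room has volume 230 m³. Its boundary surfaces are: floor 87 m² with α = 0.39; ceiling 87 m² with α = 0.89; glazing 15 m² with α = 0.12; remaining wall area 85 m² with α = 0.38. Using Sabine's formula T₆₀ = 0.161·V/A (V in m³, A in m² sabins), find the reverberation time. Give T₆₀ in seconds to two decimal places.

Total absorption A = 87·0.39 + 87·0.89 + 15·0.12 + 85·0.38 = 145.46 m² sabins.
T₆₀ = 0.161 × 230 / 145.46 = 0.255 s.

0.25 s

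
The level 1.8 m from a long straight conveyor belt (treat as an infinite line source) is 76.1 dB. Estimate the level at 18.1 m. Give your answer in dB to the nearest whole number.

66 dB

Line-source attenuation: ΔL = 10·log₁₀(r₂/r₁) = 10·log₁₀(18.1/1.8) = 10.024 dB.
L₂ = 76.1 − 10·log₁₀(18.1/1.8) = 76.1 − 10.024 = 66.08 dB.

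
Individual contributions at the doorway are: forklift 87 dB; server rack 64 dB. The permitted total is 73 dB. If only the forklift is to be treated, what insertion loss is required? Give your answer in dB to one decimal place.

14.6 dB

The untreated sources together contribute 10^(64/10) = 2.512e+06, i.e. 64.00 dB.
To meet 73 dB overall, the treated forklift may contribute at most 10^(73/10) − 2.512e+06 = 1.744e+07, i.e. 72.42 dB.
So the forklift must be reduced from 87 to 72.42 dB: IL = 14.58 dB.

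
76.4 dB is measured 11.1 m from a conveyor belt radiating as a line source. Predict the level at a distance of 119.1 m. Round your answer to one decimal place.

66.1 dB

For a line source, L₂ = L₁ − 10·log₁₀(r₂/r₁).
L₂ = 76.4 − 10·log₁₀(119.1/11.1) = 76.4 − 10.306 = 66.09 dB.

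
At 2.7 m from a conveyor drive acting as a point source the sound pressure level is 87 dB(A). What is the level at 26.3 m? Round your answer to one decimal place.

67.2 dB(A)

Point-source attenuation: ΔL = 20·log₁₀(r₂/r₁) = 20·log₁₀(26.3/2.7) = 19.772 dB.
L₂ = 87 − 20·log₁₀(26.3/2.7) = 87 − 19.772 = 67.23 dB(A).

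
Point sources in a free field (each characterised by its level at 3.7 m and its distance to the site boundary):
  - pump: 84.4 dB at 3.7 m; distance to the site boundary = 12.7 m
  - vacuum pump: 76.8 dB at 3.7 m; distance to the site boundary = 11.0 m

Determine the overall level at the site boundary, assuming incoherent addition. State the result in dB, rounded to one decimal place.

74.6 dB

First find each source's level at the receiver (point-source: −20·log₁₀(r/r_ref)), then combine on an intensity basis.
pump: 84.4 − 20·log₁₀(12.7/3.7) = 84.4 − 10.71 = 73.69 dB.
vacuum pump: 76.8 − 20·log₁₀(11.0/3.7) = 76.8 − 9.46 = 67.34 dB.
Σ 10^(L/10) = 2.879e+07 → L_total = 10·log₁₀(2.879e+07) = 74.59 dB.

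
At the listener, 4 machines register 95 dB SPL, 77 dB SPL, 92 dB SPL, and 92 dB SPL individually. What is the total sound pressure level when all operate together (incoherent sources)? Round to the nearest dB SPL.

98 dB SPL

Incoherent sources combine by intensity addition: L_total = 10·log₁₀(Σ 10^(L_i/10)).
Σ 10^(L/10) = 10^(95/10) + 10^(77/10) + 10^(92/10) + 10^(92/10) = 6.382e+09.
L_total = 10·log₁₀(6.382e+09) = 98.05 dB SPL.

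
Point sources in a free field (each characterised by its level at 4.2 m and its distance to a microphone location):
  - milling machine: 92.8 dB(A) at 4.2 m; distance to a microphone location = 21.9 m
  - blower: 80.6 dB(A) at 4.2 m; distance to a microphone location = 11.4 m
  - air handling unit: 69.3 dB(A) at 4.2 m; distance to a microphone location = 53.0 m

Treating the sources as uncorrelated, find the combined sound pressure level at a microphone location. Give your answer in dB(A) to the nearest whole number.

Apply inverse-square spreading to bring every level to the receiver, then sum 10^(L/10).
milling machine: 92.8 − 20·log₁₀(21.9/4.2) = 92.8 − 14.34 = 78.46 dB(A).
blower: 80.6 − 20·log₁₀(11.4/4.2) = 80.6 − 8.67 = 71.93 dB(A).
air handling unit: 69.3 − 20·log₁₀(53.0/4.2) = 69.3 − 22.02 = 47.28 dB(A).
Σ 10^(L/10) = 8.572e+07 → L_total = 10·log₁₀(8.572e+07) = 79.33 dB(A).

79 dB(A)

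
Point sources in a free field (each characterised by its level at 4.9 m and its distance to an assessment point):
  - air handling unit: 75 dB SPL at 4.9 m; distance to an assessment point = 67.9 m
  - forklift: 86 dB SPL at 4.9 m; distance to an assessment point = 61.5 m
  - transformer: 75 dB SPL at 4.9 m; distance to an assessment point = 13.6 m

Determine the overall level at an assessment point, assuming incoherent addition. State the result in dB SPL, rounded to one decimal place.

68.3 dB SPL

Apply inverse-square spreading to bring every level to the receiver, then sum 10^(L/10).
air handling unit: 75 − 20·log₁₀(67.9/4.9) = 75 − 22.83 = 52.17 dB SPL.
forklift: 86 − 20·log₁₀(61.5/4.9) = 86 − 21.97 = 64.03 dB SPL.
transformer: 75 − 20·log₁₀(13.6/4.9) = 75 − 8.87 = 66.13 dB SPL.
Σ 10^(L/10) = 6.797e+06 → L_total = 10·log₁₀(6.797e+06) = 68.32 dB SPL.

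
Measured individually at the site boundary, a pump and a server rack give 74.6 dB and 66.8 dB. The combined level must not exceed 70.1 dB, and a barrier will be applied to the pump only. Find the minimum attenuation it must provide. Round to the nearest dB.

Everything except the pump sums to 10^(66.8/10) = 4.786e+06 in linear terms, 66.80 dB.
To meet 70.1 dB overall, the treated pump may contribute at most 10^(70.1/10) − 4.786e+06 = 5.447e+06, i.e. 67.36 dB.
So the pump must be reduced from 74.6 to 67.36 dB: IL = 7.24 dB.

7 dB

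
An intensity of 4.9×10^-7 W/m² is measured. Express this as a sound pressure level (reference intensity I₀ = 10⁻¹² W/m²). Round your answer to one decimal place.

Dividing by I₀ shifts the exponent by 12: I/I₀ = 4.9×10^5.
L = 10·(0.6902 + 5) = 56.90 dB.

56.9 dB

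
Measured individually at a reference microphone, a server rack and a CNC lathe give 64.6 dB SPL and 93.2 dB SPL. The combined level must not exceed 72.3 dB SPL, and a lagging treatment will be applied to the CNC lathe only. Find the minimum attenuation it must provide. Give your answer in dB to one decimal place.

21.7 dB

Fixed contribution from the other source: Σ 10^(L/10) = 10^(64.6/10) = 2.884e+06 (64.60 dB SPL).
The limit corresponds to 10^(72.3/10) = 1.698e+07; subtracting the fixed part leaves 1.410e+07 for the CNC lathe, i.e. 71.49 dB SPL.
Required insertion loss = 93.2 − 71.49 = 21.71 dB.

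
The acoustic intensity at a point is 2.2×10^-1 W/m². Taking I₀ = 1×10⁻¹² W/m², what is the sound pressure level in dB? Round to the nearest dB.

113 dB

Dividing by I₀ shifts the exponent by 12: I/I₀ = 2.2×10^11.
L = 10·(0.3424 + 11) = 113.42 dB.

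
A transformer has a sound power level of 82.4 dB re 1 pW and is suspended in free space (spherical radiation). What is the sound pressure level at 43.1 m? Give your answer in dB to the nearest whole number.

39 dB

The power spreads over a sphere of area 4π·r², so L_p = L_w − 10·log₁₀(4π·r²).
4π·r² = 2.334e+04 m², 10·log₁₀ of that is 43.682 dB.
L_p = 82.4 − 43.682 = 38.72 dB.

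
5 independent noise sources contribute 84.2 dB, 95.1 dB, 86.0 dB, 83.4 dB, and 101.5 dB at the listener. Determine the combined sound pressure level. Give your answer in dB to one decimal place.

102.6 dB

For uncorrelated sources the intensities add, so convert each level to linear form, sum, and take 10·log₁₀ of the total.
Σ 10^(L/10) = 10^(84.2/10) + 10^(95.1/10) + 10^(86.0/10) + 10^(83.4/10) + 10^(101.5/10) = 1.824e+10.
L_total = 10·log₁₀(1.824e+10) = 102.61 dB.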